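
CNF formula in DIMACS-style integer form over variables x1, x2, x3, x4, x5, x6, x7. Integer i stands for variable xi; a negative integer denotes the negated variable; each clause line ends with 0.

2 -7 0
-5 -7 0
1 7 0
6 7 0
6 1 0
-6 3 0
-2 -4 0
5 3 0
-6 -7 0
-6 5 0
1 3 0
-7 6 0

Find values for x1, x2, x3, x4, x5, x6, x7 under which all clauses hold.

x1 = T  x2 = T  x3 = T  x4 = F  x5 = T  x6 = T  x7 = F

Pure literal: x1 appears only positively; assign x1 = True.
x3 occurs only positively in the remaining clauses — set x3 = True.
Branch on x2: take x2 = True.
  then x4 is forced to False.
Set x5 = True and propagate.
  then x7 is forced to False.
  then x6 is forced to True.
Every clause has at least one true literal under this assignment.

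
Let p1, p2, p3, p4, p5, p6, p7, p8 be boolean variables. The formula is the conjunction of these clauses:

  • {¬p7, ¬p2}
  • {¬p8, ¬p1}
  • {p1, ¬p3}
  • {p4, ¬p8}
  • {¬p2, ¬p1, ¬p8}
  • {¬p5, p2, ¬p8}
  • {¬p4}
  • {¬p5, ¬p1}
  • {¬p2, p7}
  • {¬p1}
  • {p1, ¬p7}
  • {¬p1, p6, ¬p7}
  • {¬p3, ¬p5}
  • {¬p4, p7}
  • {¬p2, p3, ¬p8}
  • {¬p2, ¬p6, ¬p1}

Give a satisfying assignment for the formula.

p1 = False, p2 = False, p3 = False, p4 = False, p5 = True, p6 = False, p7 = False, p8 = False

Check each clause:
  1. {¬p2, ¬p7} — ¬p7 is true.
  2. {¬p1, ¬p8} — ¬p8 is true.
  3. {¬p3, p1} — ¬p3 is true.
  4. {¬p8, p4} — ¬p8 is true.
  5. {¬p2, ¬p8, ¬p1} — ¬p8 is true.
  6. {¬p5, p2, ¬p8} — ¬p8 is true.
  7. {¬p4} — ¬p4 is true.
  8. {¬p5, ¬p1} — ¬p1 is true.
  9. {¬p2, p7} — ¬p2 is true.
  10. {¬p1} — ¬p1 is true.
  11. {p1, ¬p7} — ¬p7 is true.
  12. {¬p1, p6, ¬p7} — ¬p7 is true.
  13. {¬p3, ¬p5} — ¬p3 is true.
  14. {p7, ¬p4} — ¬p4 is true.
  15. {¬p2, p3, ¬p8} — ¬p8 is true.
  16. {¬p1, ¬p2, ¬p6} — ¬p6 is true.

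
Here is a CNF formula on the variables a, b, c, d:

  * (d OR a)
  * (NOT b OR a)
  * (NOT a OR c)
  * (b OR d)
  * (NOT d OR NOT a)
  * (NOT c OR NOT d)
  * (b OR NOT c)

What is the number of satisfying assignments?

The models are:
  a=F b=F c=F d=T
  a=T b=T c=T d=F
Count: 2.

2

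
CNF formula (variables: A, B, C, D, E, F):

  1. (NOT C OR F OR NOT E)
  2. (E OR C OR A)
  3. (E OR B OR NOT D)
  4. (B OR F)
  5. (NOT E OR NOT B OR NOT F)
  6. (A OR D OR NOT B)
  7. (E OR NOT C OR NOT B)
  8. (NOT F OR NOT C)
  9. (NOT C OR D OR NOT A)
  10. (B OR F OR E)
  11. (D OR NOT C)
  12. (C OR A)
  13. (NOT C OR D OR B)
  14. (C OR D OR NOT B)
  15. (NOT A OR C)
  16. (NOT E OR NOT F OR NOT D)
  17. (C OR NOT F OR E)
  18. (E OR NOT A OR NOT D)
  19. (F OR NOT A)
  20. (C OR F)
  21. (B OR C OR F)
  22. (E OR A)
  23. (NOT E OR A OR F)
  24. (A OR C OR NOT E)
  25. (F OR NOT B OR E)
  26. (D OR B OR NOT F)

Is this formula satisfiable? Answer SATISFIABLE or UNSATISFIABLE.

UNSATISFIABLE

C = True:
  propagation gives F=False, E=False, B=True; an empty clause results — contradiction.
C = False:
  propagation gives A=True; an empty clause results — contradiction.
Every branch closes, so no satisfying assignment exists.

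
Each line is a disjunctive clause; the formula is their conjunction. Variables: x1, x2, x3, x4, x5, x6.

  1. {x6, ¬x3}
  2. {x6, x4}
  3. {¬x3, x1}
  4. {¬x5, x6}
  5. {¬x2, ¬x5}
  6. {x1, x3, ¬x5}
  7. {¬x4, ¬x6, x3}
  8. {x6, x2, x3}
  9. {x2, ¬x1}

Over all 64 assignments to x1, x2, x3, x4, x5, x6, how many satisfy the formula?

Satisfying assignments:
  x1=F x2=F x3=F x4=F x5=F x6=T
  x1=F x2=T x3=F x4=F x5=F x6=T
  x1=F x2=T x3=F x4=T x5=F x6=F
  x1=T x2=T x3=F x4=F x5=F x6=T
  x1=T x2=T x3=F x4=T x5=F x6=F
  x1=T x2=T x3=T x4=F x5=F x6=T
  x1=T x2=T x3=T x4=T x5=F x6=T
Count: 7.

7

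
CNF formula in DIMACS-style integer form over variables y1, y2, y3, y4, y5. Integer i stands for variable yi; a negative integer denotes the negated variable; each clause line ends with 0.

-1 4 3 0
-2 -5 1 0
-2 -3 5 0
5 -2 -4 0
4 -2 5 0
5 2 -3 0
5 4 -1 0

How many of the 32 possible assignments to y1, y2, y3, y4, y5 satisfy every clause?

13

Split on y5, then y2.
  y5=T, y2=T: remaining (y1,y3,y4) ∈ {(T,F,T); (T,T,F); (T,T,T)} — 3.
  y5=T, y2=F: 7 of the 8 assignments to (y1,y3,y4) work.
  y5=F, y2=T: a clause becomes empty — 0.
  y5=F, y2=F: remaining (y1,y3,y4) ∈ {(F,F,F); (F,F,T); (T,F,T)} — 3.
Total: 3 + 7 + 0 + 3 = 13.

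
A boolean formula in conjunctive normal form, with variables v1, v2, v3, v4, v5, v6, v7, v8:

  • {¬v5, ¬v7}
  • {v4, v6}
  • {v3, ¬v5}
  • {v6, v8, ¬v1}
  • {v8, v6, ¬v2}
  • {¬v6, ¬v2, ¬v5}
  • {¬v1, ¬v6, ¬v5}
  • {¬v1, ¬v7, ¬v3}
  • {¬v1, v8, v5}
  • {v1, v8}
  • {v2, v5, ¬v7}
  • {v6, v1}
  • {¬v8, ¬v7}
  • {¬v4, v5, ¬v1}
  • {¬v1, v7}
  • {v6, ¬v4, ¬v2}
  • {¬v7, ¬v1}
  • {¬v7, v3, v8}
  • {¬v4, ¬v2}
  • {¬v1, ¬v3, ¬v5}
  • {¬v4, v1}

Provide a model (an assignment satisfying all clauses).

v1 = F, v2 = T, v3 = F, v4 = F, v5 = F, v6 = T, v7 = F, v8 = T

Branch on v1: take v1 = False.
  then v8 is forced to True.
  then v6 is forced to True.
  then v7 is forced to False.
  then v4 is forced to False.
Set v2 = True and propagate.
  then v5 is forced to False.
v3 is now unconstrained; take v3 = False.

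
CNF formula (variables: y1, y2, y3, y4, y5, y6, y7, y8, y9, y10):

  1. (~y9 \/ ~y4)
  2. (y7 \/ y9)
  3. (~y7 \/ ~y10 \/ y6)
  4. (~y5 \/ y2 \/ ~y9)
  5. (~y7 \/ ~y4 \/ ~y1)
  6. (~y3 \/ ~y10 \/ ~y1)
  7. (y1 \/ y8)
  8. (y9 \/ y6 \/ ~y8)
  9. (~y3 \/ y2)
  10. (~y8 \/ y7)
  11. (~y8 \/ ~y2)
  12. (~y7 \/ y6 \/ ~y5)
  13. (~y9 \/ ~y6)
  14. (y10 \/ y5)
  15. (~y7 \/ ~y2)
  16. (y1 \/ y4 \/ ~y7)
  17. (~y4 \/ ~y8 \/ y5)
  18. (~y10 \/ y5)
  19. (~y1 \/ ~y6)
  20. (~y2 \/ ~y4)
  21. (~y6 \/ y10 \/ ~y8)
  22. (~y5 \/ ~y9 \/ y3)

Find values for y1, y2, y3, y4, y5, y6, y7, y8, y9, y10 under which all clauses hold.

y1=F, y2=F, y3=F, y4=T, y5=T, y6=T, y7=T, y8=T, y9=F, y10=T

Set y1 = False and propagate.
  then y8 is forced to True.
  then y7 is forced to True.
  then y2 is forced to False.
  then y3 is forced to False.
  then y4 is forced to True.
  then y9 is forced to False.
  then y6 is forced to True.
  then y5 is forced to True.
  then y10 is forced to True.
Every clause has at least one true literal under this assignment.
Check each clause:
  1. (~y4 \/ ~y9) — ~y9 is true.
  2. (y7 \/ y9) — y7 is true.
  3. (~y10 \/ y6 \/ ~y7) — y6 is true.
  4. (~y5 \/ y2 \/ ~y9) — ~y9 is true.
  5. (~y4 \/ ~y1 \/ ~y7) — ~y1 is true.
  6. (~y3 \/ ~y10 \/ ~y1) — ~y3 is true.
  7. (y8 \/ y1) — y8 is true.
  8. (~y8 \/ y6 \/ y9) — y6 is true.
  9. (y2 \/ ~y3) — ~y3 is true.
  10. (y7 \/ ~y8) — y7 is true.
  11. (~y8 \/ ~y2) — ~y2 is true.
  12. (y6 \/ ~y7 \/ ~y5) — y6 is true.
  13. (~y6 \/ ~y9) — ~y9 is true.
  14. (y5 \/ y10) — y10 is true.
  15. (~y2 \/ ~y7) — ~y2 is true.
  16. (y1 \/ y4 \/ ~y7) — y4 is true.
  17. (~y4 \/ ~y8 \/ y5) — y5 is true.
  18. (y5 \/ ~y10) — y5 is true.
  19. (~y1 \/ ~y6) — ~y1 is true.
  20. (~y2 \/ ~y4) — ~y2 is true.
  21. (y10 \/ ~y8 \/ ~y6) — y10 is true.
  22. (~y9 \/ y3 \/ ~y5) — ~y9 is true.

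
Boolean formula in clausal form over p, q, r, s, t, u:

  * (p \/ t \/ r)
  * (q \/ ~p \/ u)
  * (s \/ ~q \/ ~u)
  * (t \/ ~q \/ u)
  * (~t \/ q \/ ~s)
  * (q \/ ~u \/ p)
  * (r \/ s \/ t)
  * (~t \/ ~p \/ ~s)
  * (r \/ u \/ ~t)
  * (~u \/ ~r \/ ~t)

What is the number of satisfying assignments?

14

Case analysis on t and u:
  t=1, u=1: remaining (p,q,r,s) ∈ {(0,1,0,1); (1,0,0,0)} — 2.
  t=1, u=0: remaining (p,q,r,s) ∈ {(0,0,1,0); (0,1,1,0); (0,1,1,1); (1,1,1,0)} — 4.
  t=0, u=1: 6 of the 16 assignments to (p,q,r,s) work.
  t=0, u=0: remaining (p,q,r,s) ∈ {(0,0,1,0); (0,0,1,1)} — 2.
Total: 2 + 4 + 6 + 2 = 14.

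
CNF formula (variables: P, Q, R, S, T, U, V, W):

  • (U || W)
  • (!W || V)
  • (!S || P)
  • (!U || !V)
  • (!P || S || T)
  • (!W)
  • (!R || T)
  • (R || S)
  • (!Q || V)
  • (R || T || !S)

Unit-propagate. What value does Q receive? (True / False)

(!W) stands alone — W = False.
From (U || W) and W = False: U = True.
(!U || !V): since U = True, the clause reduces to (!V). V = False.
From (!Q || V) and V = False: Q = False.

False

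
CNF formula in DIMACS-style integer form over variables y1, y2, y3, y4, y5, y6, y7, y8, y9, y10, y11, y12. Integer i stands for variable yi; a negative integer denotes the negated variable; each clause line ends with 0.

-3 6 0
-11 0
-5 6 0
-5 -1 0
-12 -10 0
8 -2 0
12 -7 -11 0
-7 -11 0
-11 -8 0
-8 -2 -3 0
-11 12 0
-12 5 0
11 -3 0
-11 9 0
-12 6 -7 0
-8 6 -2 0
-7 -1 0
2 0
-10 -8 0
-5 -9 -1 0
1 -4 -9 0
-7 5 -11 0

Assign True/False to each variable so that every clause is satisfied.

y1 = 0  y2 = 1  y3 = 0  y4 = 1  y5 = 0  y6 = 1  y7 = 0  y8 = 1  y9 = 0  y10 = 0  y11 = 0  y12 = 0

Unit propagation: (NOT y11) forces y11 = False.
Unit propagation: (NOT y3) forces y3 = False.
Unit propagation: (y2) forces y2 = True.
(y8) is a unit clause, so y8 = True.
The clause (y6) is unit: y6 must be True.
Unit propagation: (NOT y10) forces y10 = False.
y7 occurs only negated in the remaining clauses — set y7 = False.
Pure literal: y9 appears only negated; assign y9 = False.
Branch on y1: take y1 = False.
Branch on y5: take y5 = False.
  then y12 is forced to False.
y4 is now unconstrained; take y4 = True.
Every clause has at least one true literal under this assignment.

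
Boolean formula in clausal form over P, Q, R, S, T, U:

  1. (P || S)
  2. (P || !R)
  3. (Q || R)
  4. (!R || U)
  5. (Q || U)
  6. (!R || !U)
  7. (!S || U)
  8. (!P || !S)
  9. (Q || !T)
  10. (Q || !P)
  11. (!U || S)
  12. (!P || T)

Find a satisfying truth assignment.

P = T  Q = T  R = F  S = F  T = T  U = F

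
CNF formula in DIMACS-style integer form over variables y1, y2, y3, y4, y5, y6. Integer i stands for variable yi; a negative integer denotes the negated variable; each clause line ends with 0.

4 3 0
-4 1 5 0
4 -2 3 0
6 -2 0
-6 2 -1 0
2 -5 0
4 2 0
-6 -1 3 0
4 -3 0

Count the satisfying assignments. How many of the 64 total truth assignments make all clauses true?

Satisfying assignments:
  y1=F y2=T y3=F y4=T y5=T y6=T
  y1=F y2=T y3=T y4=T y5=T y6=T
  y1=T y2=F y3=F y4=T y5=F y6=F
  y1=T y2=F y3=T y4=T y5=F y6=F
  y1=T y2=T y3=T y4=T y5=F y6=T
  y1=T y2=T y3=T y4=T y5=T y6=T
Count: 6.

6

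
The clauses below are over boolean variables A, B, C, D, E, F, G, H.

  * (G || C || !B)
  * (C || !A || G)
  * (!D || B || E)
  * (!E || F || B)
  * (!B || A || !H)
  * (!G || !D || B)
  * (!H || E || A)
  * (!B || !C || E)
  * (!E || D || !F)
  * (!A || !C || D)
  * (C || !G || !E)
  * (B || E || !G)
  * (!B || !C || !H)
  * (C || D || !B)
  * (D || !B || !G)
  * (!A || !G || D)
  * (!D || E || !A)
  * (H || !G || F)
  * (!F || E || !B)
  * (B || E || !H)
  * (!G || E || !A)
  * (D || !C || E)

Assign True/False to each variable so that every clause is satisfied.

Try A = False.
Branch on B: take B = True.
  then H is forced to False.
Set C = True and propagate.
  then E is forced to True.
The remaining clauses are satisfied by D = False, F = False, G = False.
Check each clause:
  1. (G || C || !B) — C is true.
  2. (C || !A || G) — C is true.
  3. (E || !D || B) — B is true.
  4. (F || B || !E) — B is true.
  5. (!B || !H || A) — !H is true.
  6. (!D || !G || B) — !G is true.
  7. (!H || E || A) — !H is true.
  8. (E || !B || !C) — E is true.
  9. (!F || D || !E) — !F is true.
  10. (D || !A || !C) — !A is true.
  11. (!G || !E || C) — C is true.
  12. (!G || B || E) — !G is true.
  13. (!H || !C || !B) — !H is true.
  14. (C || !B || D) — C is true.
  15. (!G || D || !B) — !G is true.
  16. (!G || !A || D) — !G is true.
  17. (E || !D || !A) — !D is true.
  18. (!G || H || F) — !G is true.
  19. (E || !B || !F) — !F is true.
  20. (!H || E || B) — !H is true.
  21. (!A || !G || E) — !G is true.
  22. (D || E || !C) — E is true.

A=F, B=T, C=T, D=F, E=T, F=F, G=F, H=F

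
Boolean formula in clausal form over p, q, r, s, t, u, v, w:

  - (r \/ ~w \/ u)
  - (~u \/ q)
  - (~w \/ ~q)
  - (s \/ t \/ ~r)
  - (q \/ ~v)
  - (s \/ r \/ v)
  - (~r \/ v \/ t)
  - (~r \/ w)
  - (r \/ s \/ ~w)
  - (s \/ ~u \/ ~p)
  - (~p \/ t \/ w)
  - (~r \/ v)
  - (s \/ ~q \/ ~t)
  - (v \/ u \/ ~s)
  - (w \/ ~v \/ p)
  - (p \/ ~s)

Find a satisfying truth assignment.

p=True  q=True  r=False  s=True  t=True  u=True  v=True  w=False

Try p = True.
The remaining clauses are satisfied by q = True, r = False, s = True, t = True, u = True, v = True, w = False.
Check each clause:
  1. (u \/ ~w \/ r) — ~w is true.
  2. (q \/ ~u) — q is true.
  3. (~w \/ ~q) — ~w is true.
  4. (s \/ t \/ ~r) — ~r is true.
  5. (q \/ ~v) — q is true.
  6. (v \/ r \/ s) — s is true.
  7. (t \/ v \/ ~r) — t is true.
  8. (~r \/ w) — ~r is true.
  9. (s \/ ~w \/ r) — ~w is true.
  10. (~p \/ ~u \/ s) — s is true.
  11. (~p \/ t \/ w) — t is true.
  12. (v \/ ~r) — ~r is true.
  13. (~t \/ ~q \/ s) — s is true.
  14. (v \/ u \/ ~s) — u is true.
  15. (~v \/ w \/ p) — p is true.
  16. (p \/ ~s) — p is true.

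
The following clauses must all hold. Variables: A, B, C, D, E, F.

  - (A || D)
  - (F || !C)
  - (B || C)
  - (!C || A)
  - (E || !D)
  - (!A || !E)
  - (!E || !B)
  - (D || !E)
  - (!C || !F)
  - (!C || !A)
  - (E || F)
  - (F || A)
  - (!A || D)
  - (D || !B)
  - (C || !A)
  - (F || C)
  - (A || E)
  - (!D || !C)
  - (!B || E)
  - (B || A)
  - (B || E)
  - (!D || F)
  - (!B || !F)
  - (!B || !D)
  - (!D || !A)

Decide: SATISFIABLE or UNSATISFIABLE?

UNSATISFIABLE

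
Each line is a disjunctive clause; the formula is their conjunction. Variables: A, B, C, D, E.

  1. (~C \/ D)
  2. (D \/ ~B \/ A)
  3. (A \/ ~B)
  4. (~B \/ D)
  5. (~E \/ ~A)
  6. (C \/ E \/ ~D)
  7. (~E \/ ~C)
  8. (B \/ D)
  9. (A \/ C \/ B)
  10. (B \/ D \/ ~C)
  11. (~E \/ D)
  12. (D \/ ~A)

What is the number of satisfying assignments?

The models are:
  A=F B=F C=T D=T E=F
  A=T B=F C=T D=T E=F
  A=T B=T C=T D=T E=F
That's 3 in total.

3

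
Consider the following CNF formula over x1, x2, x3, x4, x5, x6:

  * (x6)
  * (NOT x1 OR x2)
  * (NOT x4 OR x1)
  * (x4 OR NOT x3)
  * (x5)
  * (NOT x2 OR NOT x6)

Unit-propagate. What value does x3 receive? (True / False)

Unit clause (x6) sets x6 = True.
Unit clause (x5) sets x5 = True.
(NOT x2 OR NOT x6) with x6 = True leaves only NOT x2, so x2 = False.
(NOT x1 OR x2) with x2 = False leaves only NOT x1, so x1 = False.
From (x1 OR NOT x4) and x1 = False: x4 = False.
(x4 OR NOT x3): since x4 = False, the clause reduces to (NOT x3). x3 = False.

False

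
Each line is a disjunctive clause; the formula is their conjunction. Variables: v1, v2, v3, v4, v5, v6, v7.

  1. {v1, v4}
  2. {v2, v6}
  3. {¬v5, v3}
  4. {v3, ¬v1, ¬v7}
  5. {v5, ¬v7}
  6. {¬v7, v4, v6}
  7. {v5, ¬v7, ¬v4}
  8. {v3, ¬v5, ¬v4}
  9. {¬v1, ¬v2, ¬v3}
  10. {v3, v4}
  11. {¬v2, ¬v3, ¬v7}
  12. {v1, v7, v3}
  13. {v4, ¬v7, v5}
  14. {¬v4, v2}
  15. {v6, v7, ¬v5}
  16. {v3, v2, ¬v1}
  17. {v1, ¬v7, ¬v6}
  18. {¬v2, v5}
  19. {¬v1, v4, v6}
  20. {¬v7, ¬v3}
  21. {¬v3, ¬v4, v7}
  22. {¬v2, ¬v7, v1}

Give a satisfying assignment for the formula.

v1=True  v2=False  v3=True  v4=False  v5=False  v6=True  v7=False

Check each clause:
  1. {v1, v4} — v1 is true.
  2. {v6, v2} — v6 is true.
  3. {¬v5, v3} — v3 is true.
  4. {¬v1, ¬v7, v3} — ¬v7 is true.
  5. {v5, ¬v7} — ¬v7 is true.
  6. {¬v7, v4, v6} — ¬v7 is true.
  7. {¬v7, ¬v4, v5} — ¬v7 is true.
  8. {¬v4, v3, ¬v5} — v3 is true.
  9. {¬v2, ¬v1, ¬v3} — ¬v2 is true.
  10. {v4, v3} — v3 is true.
  11. {¬v2, ¬v3, ¬v7} — ¬v7 is true.
  12. {v7, v1, v3} — v1 is true.
  13. {¬v7, v4, v5} — ¬v7 is true.
  14. {v2, ¬v4} — ¬v4 is true.
  15. {v6, v7, ¬v5} — ¬v5 is true.
  16. {¬v1, v2, v3} — v3 is true.
  17. {¬v7, ¬v6, v1} — ¬v7 is true.
  18. {v5, ¬v2} — ¬v2 is true.
  19. {v4, ¬v1, v6} — v6 is true.
  20. {¬v7, ¬v3} — ¬v7 is true.
  21. {¬v4, ¬v3, v7} — ¬v4 is true.
  22. {¬v2, ¬v7, v1} — v1 is true.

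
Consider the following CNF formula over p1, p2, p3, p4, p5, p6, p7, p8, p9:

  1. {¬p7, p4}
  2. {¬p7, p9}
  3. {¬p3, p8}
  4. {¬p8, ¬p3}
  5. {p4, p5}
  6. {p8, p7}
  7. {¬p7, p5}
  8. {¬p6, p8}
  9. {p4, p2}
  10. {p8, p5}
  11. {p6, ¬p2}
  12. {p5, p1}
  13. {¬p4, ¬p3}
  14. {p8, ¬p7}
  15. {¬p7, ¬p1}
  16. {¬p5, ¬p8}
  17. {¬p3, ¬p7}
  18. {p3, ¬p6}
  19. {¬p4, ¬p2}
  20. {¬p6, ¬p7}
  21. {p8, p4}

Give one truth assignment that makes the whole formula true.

Branch on p1: take p1 = True.
  then p7 is forced to False.
  then p8 is forced to True.
  then p3 is forced to False.
  then p5 is forced to False.
  then p4 is forced to True.
  then p6 is forced to False.
  then p2 is forced to False.
p9 is now unconstrained; take p9 = False.

p1=1, p2=0, p3=0, p4=1, p5=0, p6=0, p7=0, p8=1, p9=0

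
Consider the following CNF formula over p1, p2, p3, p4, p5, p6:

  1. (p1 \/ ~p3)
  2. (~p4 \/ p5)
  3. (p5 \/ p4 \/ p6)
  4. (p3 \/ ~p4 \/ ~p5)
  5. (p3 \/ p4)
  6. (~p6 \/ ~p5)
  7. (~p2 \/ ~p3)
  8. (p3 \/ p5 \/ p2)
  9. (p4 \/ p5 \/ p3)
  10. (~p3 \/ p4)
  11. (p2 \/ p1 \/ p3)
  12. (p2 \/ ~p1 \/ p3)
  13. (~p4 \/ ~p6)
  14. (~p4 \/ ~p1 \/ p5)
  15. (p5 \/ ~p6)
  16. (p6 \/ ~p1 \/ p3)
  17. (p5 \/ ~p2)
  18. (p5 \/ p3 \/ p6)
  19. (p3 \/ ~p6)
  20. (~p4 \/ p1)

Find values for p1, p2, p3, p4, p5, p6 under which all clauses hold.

Branch on p1: take p1 = True.
For the remaining variables, p2 = False, p3 = True, p4 = True, p5 = True, p6 = False works.
Every clause has at least one true literal under this assignment.

p1=True, p2=False, p3=True, p4=True, p5=True, p6=False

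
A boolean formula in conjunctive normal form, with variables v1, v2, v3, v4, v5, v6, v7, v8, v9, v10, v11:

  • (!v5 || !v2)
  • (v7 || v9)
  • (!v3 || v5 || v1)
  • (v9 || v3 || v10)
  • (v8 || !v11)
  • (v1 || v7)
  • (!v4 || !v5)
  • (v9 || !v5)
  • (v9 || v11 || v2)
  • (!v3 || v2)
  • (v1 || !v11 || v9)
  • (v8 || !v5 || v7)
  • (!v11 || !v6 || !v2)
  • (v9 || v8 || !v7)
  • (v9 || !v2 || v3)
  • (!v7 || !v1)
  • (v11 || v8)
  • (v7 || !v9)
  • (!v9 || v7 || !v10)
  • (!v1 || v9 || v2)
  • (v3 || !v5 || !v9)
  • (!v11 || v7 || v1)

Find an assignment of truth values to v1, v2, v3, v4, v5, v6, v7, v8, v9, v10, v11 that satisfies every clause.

Pure literal: v6 appears only negated; assign v6 = False.
Pure literal: v8 appears only positively; assign v8 = True.
Try v1 = False.
  then v7 is forced to True.
For the remaining variables, v2 = False, v3 = False, v4 = True, v5 = False, v9 = True, v10 = False, v11 = False works.
Check each clause:
  1. (!v2 || !v5) — !v5 is true.
  2. (v9 || v7) — v9 is true.
  3. (v1 || !v3 || v5) — !v3 is true.
  4. (v9 || v10 || v3) — v9 is true.
  5. (!v11 || v8) — v8 is true.
  6. (v1 || v7) — v7 is true.
  7. (!v4 || !v5) — !v5 is true.
  8. (v9 || !v5) — v9 is true.
  9. (v2 || v9 || v11) — v9 is true.
  10. (v2 || !v3) — !v3 is true.
  11. (v9 || v1 || !v11) — v9 is true.
  12. (v8 || !v5 || v7) — v8 is true.
  13. (!v6 || !v2 || !v11) — !v6 is true.
  14. (!v7 || v8 || v9) — v8 is true.
  15. (!v2 || v9 || v3) — v9 is true.
  16. (!v1 || !v7) — !v1 is true.
  17. (v8 || v11) — v8 is true.
  18. (v7 || !v9) — v7 is true.
  19. (!v10 || !v9 || v7) — !v10 is true.
  20. (v2 || !v1 || v9) — v9 is true.
  21. (v3 || !v9 || !v5) — !v5 is true.
  22. (v7 || v1 || !v11) — !v11 is true.

v1=F  v2=F  v3=F  v4=T  v5=F  v6=F  v7=T  v8=T  v9=T  v10=F  v11=F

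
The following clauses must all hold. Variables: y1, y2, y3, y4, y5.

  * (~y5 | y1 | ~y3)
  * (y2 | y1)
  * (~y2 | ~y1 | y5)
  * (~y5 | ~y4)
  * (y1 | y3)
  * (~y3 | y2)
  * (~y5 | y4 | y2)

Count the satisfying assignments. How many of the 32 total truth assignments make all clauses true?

The models are:
  y1=0 y2=1 y3=1 y4=0 y5=0
  y1=0 y2=1 y3=1 y4=1 y5=0
  y1=1 y2=0 y3=0 y4=0 y5=0
  y1=1 y2=0 y3=0 y4=1 y5=0
  y1=1 y2=1 y3=0 y4=0 y5=1
  y1=1 y2=1 y3=1 y4=0 y5=1
Count: 6.

6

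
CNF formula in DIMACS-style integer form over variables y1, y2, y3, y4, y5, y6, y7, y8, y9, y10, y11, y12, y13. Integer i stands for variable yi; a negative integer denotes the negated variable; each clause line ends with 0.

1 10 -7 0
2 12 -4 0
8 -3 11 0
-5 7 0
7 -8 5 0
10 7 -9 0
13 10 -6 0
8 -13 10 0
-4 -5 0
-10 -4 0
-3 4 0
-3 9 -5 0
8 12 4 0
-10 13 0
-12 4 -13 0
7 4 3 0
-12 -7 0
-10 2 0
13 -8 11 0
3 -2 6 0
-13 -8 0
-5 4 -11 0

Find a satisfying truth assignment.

Pure literal: y1 appears only positively; assign y1 = True.
Set y2 = False and propagate.
  then y10 is forced to False.
Try y3 = False.
For the remaining variables, y4 = True, y5 = False, y6 = False, y7 = False, y8 = False, y9 = False, y11 = False, y12 = True, y13 = False works.

y1 = 1, y2 = 0, y3 = 0, y4 = 1, y5 = 0, y6 = 0, y7 = 0, y8 = 0, y9 = 0, y10 = 0, y11 = 0, y12 = 1, y13 = 0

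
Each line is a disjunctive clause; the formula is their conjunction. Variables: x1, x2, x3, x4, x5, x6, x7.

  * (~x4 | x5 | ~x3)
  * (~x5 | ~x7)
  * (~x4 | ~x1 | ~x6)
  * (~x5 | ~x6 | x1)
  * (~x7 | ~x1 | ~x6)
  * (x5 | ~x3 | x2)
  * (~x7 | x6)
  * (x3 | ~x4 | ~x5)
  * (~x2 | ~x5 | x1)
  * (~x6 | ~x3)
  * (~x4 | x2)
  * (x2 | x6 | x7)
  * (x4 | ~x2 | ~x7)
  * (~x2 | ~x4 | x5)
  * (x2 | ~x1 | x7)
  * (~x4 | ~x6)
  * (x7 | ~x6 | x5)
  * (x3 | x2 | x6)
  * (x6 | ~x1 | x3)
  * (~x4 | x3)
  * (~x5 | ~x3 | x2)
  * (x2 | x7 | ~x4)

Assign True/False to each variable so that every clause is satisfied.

Try x1 = True.
For the remaining variables, x2 = True, x3 = True, x4 = False, x5 = True, x6 = False, x7 = False works.
Every clause has at least one true literal under this assignment.

x1 = 1  x2 = 1  x3 = 1  x4 = 0  x5 = 1  x6 = 0  x7 = 0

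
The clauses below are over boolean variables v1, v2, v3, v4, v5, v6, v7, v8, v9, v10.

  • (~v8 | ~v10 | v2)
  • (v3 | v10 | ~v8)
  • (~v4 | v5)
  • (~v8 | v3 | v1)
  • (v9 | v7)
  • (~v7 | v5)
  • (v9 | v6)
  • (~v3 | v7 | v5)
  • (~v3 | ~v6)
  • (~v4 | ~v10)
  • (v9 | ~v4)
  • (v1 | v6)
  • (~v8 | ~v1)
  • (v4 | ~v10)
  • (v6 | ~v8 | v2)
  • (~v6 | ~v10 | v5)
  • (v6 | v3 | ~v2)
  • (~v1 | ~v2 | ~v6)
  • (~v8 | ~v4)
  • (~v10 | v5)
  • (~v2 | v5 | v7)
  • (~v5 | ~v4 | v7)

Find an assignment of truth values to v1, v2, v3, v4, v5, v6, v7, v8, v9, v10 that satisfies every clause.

v8 occurs only negated in the remaining clauses — set v8 = False.
v9 occurs only positively in the remaining clauses — set v9 = True.
Try v1 = True.
Try v2 = False.
Branch on v3: take v3 = False.
The remaining clauses are satisfied by v4 = False, v5 = True, v6 = True, v7 = False, v10 = False.
Every clause has at least one true literal under this assignment.

v1=1, v2=0, v3=0, v4=0, v5=1, v6=1, v7=0, v8=0, v9=1, v10=0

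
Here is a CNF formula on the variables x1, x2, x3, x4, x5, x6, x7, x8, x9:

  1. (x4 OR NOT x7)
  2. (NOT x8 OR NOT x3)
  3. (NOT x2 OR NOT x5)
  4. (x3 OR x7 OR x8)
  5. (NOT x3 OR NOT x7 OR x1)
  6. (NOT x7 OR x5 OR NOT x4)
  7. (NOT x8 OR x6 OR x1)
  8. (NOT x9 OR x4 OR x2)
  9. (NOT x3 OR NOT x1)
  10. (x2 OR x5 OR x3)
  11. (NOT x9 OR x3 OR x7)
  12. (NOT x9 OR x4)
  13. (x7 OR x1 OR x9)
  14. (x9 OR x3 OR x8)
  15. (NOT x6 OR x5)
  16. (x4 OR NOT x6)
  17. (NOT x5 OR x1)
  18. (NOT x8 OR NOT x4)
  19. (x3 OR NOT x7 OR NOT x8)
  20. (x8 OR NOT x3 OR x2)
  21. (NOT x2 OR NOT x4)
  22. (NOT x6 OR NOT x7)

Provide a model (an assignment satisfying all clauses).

x1=1, x2=0, x3=0, x4=0, x5=1, x6=0, x7=0, x8=1, x9=0

Try x1 = True.
  then x3 is forced to False.
The remaining clauses are satisfied by x2 = False, x4 = False, x5 = True, x6 = False, x7 = False, x8 = True, x9 = False.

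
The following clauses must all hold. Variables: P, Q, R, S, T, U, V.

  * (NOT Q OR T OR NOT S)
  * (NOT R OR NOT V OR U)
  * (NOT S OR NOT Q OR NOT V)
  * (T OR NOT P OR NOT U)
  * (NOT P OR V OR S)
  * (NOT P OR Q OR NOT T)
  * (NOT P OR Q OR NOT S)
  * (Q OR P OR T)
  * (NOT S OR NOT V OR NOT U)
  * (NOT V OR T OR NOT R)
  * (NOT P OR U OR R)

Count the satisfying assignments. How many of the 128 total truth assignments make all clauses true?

34

Case analysis on P and Q:
  P=1, Q=1: 5 of the 32 assignments to (R,S,T,U,V) work.
  P=1, Q=0: a clause becomes empty — 0.
  P=0, Q=1: 17 of the 32 assignments to (R,S,T,U,V) work.
  P=0, Q=0: 12 of the 32 assignments to (R,S,T,U,V) work.
Total: 5 + 0 + 17 + 12 = 34.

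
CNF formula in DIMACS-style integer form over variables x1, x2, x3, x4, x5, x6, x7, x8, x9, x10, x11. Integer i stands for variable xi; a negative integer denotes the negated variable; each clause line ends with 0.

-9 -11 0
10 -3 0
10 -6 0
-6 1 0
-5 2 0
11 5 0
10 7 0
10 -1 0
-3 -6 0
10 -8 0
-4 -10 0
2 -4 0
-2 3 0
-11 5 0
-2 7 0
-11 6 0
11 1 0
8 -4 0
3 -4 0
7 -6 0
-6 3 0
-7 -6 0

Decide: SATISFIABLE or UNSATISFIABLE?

SATISFIABLE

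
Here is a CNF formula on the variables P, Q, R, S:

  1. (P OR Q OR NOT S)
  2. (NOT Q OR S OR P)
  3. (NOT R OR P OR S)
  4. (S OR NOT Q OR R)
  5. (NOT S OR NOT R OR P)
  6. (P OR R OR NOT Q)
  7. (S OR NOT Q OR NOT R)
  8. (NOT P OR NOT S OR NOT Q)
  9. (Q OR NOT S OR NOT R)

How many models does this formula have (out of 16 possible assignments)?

Satisfying assignments:
  P=F Q=F R=F S=F
  P=T Q=F R=F S=F
  P=T Q=F R=F S=T
  P=T Q=F R=T S=F
That's 4 in total.

4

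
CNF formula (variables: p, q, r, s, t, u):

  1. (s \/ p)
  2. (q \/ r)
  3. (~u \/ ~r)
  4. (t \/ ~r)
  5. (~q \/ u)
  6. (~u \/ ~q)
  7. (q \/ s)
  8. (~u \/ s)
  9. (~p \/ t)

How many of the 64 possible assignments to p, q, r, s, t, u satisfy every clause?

2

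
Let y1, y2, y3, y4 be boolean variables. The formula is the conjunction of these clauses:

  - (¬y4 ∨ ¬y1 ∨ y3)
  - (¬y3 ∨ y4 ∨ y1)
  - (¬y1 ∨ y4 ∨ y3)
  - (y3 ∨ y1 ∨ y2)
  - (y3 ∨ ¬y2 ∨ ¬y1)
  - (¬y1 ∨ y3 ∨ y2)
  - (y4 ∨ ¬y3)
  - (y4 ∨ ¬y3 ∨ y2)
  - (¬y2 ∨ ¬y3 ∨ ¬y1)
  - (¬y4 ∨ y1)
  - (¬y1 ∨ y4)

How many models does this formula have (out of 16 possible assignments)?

Satisfying assignments:
  y1=0 y2=1 y3=0 y4=0
  y1=1 y2=0 y3=1 y4=1
Count: 2.

2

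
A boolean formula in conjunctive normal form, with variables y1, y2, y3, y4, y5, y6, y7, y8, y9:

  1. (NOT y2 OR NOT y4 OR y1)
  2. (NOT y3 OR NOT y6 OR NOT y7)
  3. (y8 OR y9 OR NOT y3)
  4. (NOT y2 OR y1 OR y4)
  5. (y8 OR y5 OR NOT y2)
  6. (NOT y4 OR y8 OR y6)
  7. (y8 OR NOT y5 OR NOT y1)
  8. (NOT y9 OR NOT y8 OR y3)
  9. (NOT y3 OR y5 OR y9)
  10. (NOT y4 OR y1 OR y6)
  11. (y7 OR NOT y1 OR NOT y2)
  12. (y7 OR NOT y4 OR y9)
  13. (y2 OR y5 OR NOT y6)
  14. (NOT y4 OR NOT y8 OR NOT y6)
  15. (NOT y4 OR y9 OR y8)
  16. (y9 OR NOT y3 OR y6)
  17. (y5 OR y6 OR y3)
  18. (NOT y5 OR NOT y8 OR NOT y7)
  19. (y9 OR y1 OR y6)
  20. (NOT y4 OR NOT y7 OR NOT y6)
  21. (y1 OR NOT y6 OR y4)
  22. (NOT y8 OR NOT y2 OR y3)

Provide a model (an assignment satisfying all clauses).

Branch on y1: take y1 = False.
The remaining clauses are satisfied by y2 = False, y3 = True, y4 = False, y5 = False, y6 = False, y7 = False, y8 = True, y9 = True.

y1=False, y2=False, y3=True, y4=False, y5=False, y6=False, y7=False, y8=True, y9=True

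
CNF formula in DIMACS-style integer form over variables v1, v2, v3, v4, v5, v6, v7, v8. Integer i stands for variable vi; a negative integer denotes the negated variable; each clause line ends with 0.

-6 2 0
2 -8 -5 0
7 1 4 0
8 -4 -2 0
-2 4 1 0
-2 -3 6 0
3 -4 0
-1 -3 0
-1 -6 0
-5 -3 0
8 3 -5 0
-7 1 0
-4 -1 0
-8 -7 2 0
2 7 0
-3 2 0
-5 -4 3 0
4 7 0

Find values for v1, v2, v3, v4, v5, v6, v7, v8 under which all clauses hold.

Set v1 = True and propagate.
  then v3 is forced to False.
  then v4 is forced to False.
  then v6 is forced to False.
  then v7 is forced to True.
Try v2 = True.
Branch on v5: take v5 = True.
  then v8 is forced to True.

v1 = T, v2 = T, v3 = F, v4 = F, v5 = T, v6 = F, v7 = T, v8 = T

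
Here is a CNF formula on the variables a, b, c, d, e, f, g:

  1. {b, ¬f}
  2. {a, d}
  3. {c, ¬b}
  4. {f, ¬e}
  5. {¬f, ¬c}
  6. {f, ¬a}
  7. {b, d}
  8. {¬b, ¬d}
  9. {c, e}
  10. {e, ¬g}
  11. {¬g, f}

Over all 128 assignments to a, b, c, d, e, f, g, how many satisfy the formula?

Satisfying assignments:
  a=F b=F c=T d=T e=F f=F g=F
Count: 1.

1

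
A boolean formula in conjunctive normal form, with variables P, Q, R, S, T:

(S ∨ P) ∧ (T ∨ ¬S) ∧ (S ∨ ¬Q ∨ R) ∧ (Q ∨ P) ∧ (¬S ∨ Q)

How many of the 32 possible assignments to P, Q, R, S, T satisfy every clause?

Split on S, then Q.
  S=T, Q=T: remaining (P,R,T) ∈ {(F,F,T); (F,T,T); (T,F,T); (T,T,T)} — 4.
  S=T, Q=F: a clause becomes empty — 0.
  S=F, Q=T: remaining (P,R,T) ∈ {(T,T,F); (T,T,T)} — 2.
  S=F, Q=F: remaining (P,R,T) ∈ {(T,F,F); (T,F,T); (T,T,F); (T,T,T)} — 4.
Total: 4 + 0 + 2 + 4 = 10.

10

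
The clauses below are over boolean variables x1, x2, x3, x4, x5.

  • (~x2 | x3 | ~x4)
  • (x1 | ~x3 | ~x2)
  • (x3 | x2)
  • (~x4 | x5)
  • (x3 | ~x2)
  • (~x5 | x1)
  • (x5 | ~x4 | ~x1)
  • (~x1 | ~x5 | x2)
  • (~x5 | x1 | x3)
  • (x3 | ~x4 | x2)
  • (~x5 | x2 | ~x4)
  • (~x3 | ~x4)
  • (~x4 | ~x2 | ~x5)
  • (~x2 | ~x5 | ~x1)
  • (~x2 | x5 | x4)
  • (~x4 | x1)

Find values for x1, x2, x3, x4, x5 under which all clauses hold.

Branch on x1: take x1 = False.
  then x5 is forced to False.
  then x4 is forced to False.
  then x2 is forced to False.
  then x3 is forced to True.
Check each clause:
  1. (~x2 | x3 | ~x4) — x3 is true.
  2. (~x2 | x1 | ~x3) — ~x2 is true.
  3. (x3 | x2) — x3 is true.
  4. (~x4 | x5) — ~x4 is true.
  5. (x3 | ~x2) — x3 is true.
  6. (~x5 | x1) — ~x5 is true.
  7. (~x1 | ~x4 | x5) — ~x4 is true.
  8. (x2 | ~x5 | ~x1) — ~x5 is true.
  9. (~x5 | x1 | x3) — x3 is true.
  10. (x3 | x2 | ~x4) — x3 is true.
  11. (~x5 | x2 | ~x4) — ~x5 is true.
  12. (~x3 | ~x4) — ~x4 is true.
  13. (~x5 | ~x4 | ~x2) — ~x5 is true.
  14. (~x5 | ~x2 | ~x1) — ~x5 is true.
  15. (x4 | ~x2 | x5) — ~x2 is true.
  16. (x1 | ~x4) — ~x4 is true.

x1=False, x2=False, x3=True, x4=False, x5=False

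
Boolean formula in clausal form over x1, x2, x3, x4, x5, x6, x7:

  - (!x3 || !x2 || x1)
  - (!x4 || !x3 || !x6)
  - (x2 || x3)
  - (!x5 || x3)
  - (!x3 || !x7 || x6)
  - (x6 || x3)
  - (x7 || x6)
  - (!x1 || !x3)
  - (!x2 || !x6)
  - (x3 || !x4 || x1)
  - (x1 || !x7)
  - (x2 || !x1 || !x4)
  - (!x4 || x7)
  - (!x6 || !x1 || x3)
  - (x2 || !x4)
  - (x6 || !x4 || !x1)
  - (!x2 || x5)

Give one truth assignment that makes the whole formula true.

x4 occurs only negated in the remaining clauses — set x4 = False.
Set x1 = False and propagate.
  then x7 is forced to False.
  then x6 is forced to True.
  then x2 is forced to False.
  then x3 is forced to True.
x5 is now unconstrained; take x5 = True.

x1 = F, x2 = F, x3 = T, x4 = F, x5 = T, x6 = T, x7 = F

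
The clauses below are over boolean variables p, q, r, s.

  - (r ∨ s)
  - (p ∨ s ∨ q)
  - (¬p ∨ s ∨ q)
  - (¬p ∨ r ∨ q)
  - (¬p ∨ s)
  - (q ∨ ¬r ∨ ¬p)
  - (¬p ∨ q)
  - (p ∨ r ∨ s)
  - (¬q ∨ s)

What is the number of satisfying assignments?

The models are:
  p=0 q=0 r=0 s=1
  p=0 q=0 r=1 s=1
  p=0 q=1 r=0 s=1
  p=0 q=1 r=1 s=1
  p=1 q=1 r=0 s=1
  p=1 q=1 r=1 s=1
Count: 6.

6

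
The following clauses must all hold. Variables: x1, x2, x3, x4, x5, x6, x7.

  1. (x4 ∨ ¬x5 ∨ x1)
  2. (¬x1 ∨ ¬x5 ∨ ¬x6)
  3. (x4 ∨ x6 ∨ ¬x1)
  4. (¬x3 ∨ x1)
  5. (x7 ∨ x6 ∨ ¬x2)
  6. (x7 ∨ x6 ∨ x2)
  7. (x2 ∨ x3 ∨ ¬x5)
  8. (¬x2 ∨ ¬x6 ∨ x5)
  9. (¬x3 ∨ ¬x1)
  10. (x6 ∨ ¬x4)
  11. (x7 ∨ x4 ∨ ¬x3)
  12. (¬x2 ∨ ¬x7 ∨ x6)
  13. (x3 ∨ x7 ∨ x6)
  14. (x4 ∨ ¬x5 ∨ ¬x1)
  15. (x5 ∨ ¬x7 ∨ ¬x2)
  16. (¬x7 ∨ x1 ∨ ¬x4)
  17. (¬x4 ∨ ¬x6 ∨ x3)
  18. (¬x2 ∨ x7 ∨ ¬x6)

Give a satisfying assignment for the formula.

x1 = True, x2 = False, x3 = False, x4 = False, x5 = False, x6 = True, x7 = True

Check each clause:
  1. (x1 ∨ ¬x5 ∨ x4) — x1 is true.
  2. (¬x6 ∨ ¬x5 ∨ ¬x1) — ¬x5 is true.
  3. (¬x1 ∨ x4 ∨ x6) — x6 is true.
  4. (¬x3 ∨ x1) — x1 is true.
  5. (x7 ∨ ¬x2 ∨ x6) — ¬x2 is true.
  6. (x7 ∨ x2 ∨ x6) — x6 is true.
  7. (x3 ∨ x2 ∨ ¬x5) — ¬x5 is true.
  8. (x5 ∨ ¬x6 ∨ ¬x2) — ¬x2 is true.
  9. (¬x1 ∨ ¬x3) — ¬x3 is true.
  10. (¬x4 ∨ x6) — ¬x4 is true.
  11. (x7 ∨ ¬x3 ∨ x4) — ¬x3 is true.
  12. (¬x2 ∨ ¬x7 ∨ x6) — x6 is true.
  13. (x7 ∨ x6 ∨ x3) — x6 is true.
  14. (¬x5 ∨ x4 ∨ ¬x1) — ¬x5 is true.
  15. (¬x7 ∨ ¬x2 ∨ x5) — ¬x2 is true.
  16. (x1 ∨ ¬x7 ∨ ¬x4) — x1 is true.
  17. (x3 ∨ ¬x4 ∨ ¬x6) — ¬x4 is true.
  18. (x7 ∨ ¬x2 ∨ ¬x6) — ¬x2 is true.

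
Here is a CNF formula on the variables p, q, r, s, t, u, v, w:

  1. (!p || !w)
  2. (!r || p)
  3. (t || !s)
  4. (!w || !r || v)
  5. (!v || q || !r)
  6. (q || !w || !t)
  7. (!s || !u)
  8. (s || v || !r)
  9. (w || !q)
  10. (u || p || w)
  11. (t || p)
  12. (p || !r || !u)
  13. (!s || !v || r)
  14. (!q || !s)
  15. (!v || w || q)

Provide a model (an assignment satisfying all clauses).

p=F, q=T, r=F, s=F, t=T, u=F, v=T, w=T

Try p = False.
  then r is forced to False.
  then t is forced to True.
Branch on q: take q = True.
  then w is forced to True.
  then s is forced to False.
u, v are now unconstrained; take u = False, v = True.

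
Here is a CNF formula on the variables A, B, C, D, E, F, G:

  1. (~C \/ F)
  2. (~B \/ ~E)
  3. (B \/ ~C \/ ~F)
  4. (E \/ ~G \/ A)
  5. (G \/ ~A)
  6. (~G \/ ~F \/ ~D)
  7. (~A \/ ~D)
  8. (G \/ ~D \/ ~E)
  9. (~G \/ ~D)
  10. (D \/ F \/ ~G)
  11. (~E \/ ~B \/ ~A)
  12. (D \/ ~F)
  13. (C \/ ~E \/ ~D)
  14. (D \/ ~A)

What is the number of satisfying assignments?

Satisfying assignments:
  A=F B=F C=F D=F E=F F=F G=F
  A=F B=F C=F D=F E=T F=F G=F
  A=F B=F C=F D=T E=F F=F G=F
  A=F B=F C=F D=T E=F F=T G=F
  A=F B=T C=F D=F E=F F=F G=F
  A=F B=T C=F D=T E=F F=F G=F
  A=F B=T C=F D=T E=F F=T G=F
  A=F B=T C=T D=T E=F F=T G=F
Count: 8.

8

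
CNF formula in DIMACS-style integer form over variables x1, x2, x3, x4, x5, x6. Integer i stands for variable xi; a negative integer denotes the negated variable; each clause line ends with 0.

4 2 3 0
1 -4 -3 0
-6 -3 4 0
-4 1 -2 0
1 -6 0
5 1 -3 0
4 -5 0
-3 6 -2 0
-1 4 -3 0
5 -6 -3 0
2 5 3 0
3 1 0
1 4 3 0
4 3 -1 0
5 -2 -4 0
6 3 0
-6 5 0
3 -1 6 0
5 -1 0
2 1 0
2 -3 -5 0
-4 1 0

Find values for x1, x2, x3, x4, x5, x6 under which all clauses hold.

Set x1 = True and propagate.
  then x5 is forced to True.
  then x4 is forced to True.
Try x2 = True.
Branch on x3: take x3 = True.
  then x6 is forced to True.
Every clause has at least one true literal under this assignment.

x1=T, x2=T, x3=T, x4=T, x5=T, x6=T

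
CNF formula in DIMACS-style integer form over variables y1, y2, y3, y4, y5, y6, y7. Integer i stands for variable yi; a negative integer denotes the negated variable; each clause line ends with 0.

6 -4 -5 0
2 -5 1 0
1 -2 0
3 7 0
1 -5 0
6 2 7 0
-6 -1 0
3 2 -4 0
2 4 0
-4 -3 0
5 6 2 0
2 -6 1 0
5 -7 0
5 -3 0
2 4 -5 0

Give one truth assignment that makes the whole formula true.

y1 = 1, y2 = 1, y3 = 0, y4 = 0, y5 = 1, y6 = 0, y7 = 1

Set y1 = True and propagate.
  then y6 is forced to False.
Set y2 = True and propagate.
The remaining clauses are satisfied by y3 = False, y4 = False, y5 = True, y7 = True.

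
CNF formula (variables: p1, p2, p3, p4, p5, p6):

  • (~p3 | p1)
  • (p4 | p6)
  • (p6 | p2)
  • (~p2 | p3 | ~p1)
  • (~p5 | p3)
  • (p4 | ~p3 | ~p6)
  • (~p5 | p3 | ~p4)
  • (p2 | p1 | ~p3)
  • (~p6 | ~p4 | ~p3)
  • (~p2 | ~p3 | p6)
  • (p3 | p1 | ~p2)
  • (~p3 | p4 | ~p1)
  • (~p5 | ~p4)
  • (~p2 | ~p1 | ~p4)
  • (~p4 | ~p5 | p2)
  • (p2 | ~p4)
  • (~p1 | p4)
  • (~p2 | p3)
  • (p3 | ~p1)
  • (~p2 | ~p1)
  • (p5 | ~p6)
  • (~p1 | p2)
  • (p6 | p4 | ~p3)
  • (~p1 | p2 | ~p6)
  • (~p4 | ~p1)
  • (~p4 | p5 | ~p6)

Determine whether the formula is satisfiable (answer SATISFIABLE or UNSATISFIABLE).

p3 = True:
  propagation gives p1=True, p4=True; an empty clause results — contradiction.
p3 = False:
  propagation gives p5=False, p2=False, p6=True; an empty clause results — contradiction.
Every branch closes, so no satisfying assignment exists.

UNSATISFIABLE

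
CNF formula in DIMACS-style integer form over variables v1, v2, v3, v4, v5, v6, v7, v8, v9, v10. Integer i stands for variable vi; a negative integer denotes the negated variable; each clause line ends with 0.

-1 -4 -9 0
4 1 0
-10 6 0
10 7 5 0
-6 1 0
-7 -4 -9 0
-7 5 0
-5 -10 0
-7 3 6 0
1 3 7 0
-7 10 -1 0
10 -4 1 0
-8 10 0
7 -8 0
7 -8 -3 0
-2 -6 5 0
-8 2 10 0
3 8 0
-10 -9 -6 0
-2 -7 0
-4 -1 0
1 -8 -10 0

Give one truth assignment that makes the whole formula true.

Try v1 = True.
  then v4 is forced to False.
For the remaining variables, v2 = False, v3 = True, v5 = True, v6 = True, v7 = False, v8 = False, v9 = True, v10 = False works.

v1=1  v2=0  v3=1  v4=0  v5=1  v6=1  v7=0  v8=0  v9=1  v10=0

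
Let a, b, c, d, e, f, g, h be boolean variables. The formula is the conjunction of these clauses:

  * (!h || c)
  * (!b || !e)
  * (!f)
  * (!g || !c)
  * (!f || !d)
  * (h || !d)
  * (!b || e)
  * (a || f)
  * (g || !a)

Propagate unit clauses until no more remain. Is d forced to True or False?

False

Unit clause (!f) sets f = False.
In (f || a), f is now false; a must hold, so a = True.
(!a || g): since a = True, the clause reduces to (g). g = True.
(!c || !g): since g = True, the clause reduces to (!c). c = False.
In (!h || c), c is now false; !h must hold, so h = False.
(h || !d) with h = False leaves only !d, so d = False.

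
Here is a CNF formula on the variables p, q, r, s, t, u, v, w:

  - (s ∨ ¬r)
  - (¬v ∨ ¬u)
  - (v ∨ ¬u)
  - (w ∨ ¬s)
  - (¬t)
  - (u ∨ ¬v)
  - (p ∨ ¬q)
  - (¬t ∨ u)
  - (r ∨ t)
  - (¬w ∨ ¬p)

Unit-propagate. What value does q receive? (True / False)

False

Unit clause (¬t) sets t = False.
In (r ∨ t), t is now false; r must hold, so r = True.
(¬r ∨ s): since r = True, the clause reduces to (s). s = True.
(w ∨ ¬s): since s = True, the clause reduces to (w). w = True.
(¬p ∨ ¬w): since w = True, the clause reduces to (¬p). p = False.
In (p ∨ ¬q), p is now false; ¬q must hold, so q = False.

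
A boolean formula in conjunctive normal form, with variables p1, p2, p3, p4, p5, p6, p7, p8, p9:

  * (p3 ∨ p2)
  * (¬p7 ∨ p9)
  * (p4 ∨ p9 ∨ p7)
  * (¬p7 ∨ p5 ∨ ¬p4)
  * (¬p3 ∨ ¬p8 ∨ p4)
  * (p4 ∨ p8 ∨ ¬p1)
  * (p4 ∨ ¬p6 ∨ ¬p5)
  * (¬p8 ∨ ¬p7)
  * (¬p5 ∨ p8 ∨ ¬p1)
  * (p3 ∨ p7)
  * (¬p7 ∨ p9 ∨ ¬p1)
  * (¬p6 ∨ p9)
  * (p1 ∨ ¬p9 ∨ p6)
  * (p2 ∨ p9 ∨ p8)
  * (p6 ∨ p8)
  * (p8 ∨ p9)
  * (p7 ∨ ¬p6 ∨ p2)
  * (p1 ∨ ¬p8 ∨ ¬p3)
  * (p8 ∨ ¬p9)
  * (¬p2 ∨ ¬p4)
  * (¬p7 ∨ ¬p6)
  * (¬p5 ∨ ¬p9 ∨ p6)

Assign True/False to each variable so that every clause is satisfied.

p1 = True  p2 = False  p3 = True  p4 = True  p5 = False  p6 = False  p7 = False  p8 = True  p9 = True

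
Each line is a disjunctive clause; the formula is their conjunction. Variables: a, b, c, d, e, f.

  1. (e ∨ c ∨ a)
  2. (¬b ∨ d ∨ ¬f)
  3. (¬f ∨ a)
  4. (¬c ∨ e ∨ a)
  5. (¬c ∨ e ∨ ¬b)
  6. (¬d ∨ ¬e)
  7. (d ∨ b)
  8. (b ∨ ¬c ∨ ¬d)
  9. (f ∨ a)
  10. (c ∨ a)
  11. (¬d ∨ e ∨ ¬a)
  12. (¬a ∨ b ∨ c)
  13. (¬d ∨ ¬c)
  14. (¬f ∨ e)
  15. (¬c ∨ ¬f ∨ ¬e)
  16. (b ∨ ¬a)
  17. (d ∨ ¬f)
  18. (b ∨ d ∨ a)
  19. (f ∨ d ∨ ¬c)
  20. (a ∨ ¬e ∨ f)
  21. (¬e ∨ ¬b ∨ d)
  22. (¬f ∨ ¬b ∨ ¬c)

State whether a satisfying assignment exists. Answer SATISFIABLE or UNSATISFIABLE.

Set a = True and propagate.
  then b is forced to True.
Branch on c: take c = False.
For the remaining variables, d = False, e = False, f = False works.
Every clause has at least one true literal under this assignment.
So a = True, b = True, c = False, d = False, e = False, f = False is a satisfying assignment.

SATISFIABLE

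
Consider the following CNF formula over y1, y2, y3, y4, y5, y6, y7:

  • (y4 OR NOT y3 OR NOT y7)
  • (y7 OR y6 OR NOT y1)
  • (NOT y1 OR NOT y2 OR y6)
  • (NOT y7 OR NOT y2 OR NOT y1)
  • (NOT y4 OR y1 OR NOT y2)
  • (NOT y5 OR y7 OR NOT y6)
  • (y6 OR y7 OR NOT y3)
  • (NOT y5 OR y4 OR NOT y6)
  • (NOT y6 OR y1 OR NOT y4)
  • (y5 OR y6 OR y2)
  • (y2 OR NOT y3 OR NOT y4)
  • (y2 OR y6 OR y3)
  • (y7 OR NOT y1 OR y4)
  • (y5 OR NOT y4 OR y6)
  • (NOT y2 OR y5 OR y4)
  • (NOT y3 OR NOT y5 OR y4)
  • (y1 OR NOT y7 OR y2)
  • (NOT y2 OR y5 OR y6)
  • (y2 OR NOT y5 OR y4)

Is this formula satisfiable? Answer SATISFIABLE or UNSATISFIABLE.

SATISFIABLE

Set y1 = True and propagate.
Try y2 = False.
Set y3 = False and propagate.
  then y6 is forced to True.
The remaining clauses are satisfied by y4 = True, y5 = False, y7 = True.
So y1 = T  y2 = F  y3 = F  y4 = T  y5 = F  y6 = T  y7 = T is a satisfying assignment.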